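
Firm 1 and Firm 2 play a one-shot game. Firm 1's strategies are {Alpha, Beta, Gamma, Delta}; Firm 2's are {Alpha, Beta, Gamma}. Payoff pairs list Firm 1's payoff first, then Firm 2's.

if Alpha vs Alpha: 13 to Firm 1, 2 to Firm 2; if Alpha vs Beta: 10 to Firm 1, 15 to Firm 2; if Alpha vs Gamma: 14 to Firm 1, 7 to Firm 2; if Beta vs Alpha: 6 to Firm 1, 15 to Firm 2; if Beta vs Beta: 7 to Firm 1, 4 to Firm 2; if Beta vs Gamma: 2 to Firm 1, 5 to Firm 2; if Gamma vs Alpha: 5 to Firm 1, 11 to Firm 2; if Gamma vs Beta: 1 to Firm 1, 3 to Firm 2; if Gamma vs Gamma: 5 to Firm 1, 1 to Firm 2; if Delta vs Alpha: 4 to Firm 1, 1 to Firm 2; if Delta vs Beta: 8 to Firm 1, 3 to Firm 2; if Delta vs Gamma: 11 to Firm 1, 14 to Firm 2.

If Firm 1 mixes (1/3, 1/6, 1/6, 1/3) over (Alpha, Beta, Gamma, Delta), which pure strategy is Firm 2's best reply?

Firm 2's best reply maximizes expected payoff against the mix.
Alpha: (1/3)·2 + (1/6)·15 + (1/6)·11 + (1/3)·1 = 16/3
Beta: (1/3)·15 + (1/6)·4 + (1/6)·3 + (1/3)·3 = 43/6
Gamma: (1/3)·7 + (1/6)·5 + (1/6)·1 + (1/3)·14 = 8
Highest expected payoff is 8, from Gamma.

Gamma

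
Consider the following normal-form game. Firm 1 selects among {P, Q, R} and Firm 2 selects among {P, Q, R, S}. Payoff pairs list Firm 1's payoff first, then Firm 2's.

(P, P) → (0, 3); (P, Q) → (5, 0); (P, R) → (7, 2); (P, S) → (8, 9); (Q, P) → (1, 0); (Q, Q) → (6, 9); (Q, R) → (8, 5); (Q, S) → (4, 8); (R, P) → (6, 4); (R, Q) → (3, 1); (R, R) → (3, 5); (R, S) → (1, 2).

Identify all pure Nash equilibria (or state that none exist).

(P, S) and (Q, Q)

Check mutual best responses: a cell is a NE iff neither player can gain by unilaterally deviating.
Firm 1's best responses — vs P: R (payoff 6); vs Q: Q (payoff 6); vs R: Q (payoff 8); vs S: P (payoff 8).
Firm 2's best responses — vs P: S (payoff 9); vs Q: Q (payoff 9); vs R: R (payoff 5).
Mutual best responses occur at (P, S) and (Q, Q); at each, neither player gains by switching.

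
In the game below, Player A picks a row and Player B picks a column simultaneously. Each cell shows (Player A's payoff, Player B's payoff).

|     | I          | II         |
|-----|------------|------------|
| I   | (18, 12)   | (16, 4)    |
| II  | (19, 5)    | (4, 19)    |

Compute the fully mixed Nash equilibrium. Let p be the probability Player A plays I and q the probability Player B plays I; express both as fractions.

p = 7/11, q = 12/13

In a mixed NE each player is indifferent between their pure strategies, so the opponent's mix sets the indifference.
Player B indifferent between I and II: p·12 + (1−p)·5 = p·4 + (1−p)·19 ⟹ 5 + 7p = 19 + (-15)p ⟹ p = 7/11.
Player A indifferent between I and II: q·18 + (1−q)·16 = q·19 + (1−q)·4 ⟹ 16 + 2q = 4 + 15q ⟹ q = 12/13.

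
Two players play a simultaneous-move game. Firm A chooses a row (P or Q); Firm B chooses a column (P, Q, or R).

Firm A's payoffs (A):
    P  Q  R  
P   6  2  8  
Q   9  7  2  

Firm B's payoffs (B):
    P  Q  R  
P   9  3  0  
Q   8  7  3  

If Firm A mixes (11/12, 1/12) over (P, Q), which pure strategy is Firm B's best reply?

P

Firm B's best reply maximizes expected payoff against the mix.
P: (11/12)·9 + (1/12)·8 = 107/12
Q: (11/12)·3 + (1/12)·7 = 10/3
R: (11/12)·0 + (1/12)·3 = 1/4
Highest expected payoff is 107/12, from P.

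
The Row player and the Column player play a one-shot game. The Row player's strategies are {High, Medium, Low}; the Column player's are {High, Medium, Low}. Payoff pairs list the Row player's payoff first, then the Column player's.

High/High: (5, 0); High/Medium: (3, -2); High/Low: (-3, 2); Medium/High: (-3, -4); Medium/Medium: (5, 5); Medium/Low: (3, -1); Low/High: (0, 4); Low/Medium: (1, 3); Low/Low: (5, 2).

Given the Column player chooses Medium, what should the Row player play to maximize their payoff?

Medium

With the Column player fixed at Medium, the Row player's payoffs are: High → 3, Medium → 5, Low → 1.
The maximum is 5, achieved by Medium.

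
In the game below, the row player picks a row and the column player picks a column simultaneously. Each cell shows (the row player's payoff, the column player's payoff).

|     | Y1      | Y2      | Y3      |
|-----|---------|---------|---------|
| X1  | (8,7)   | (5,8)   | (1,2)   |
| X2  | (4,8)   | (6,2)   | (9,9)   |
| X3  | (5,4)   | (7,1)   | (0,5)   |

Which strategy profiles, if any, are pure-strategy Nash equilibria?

(X2, Y3)

Check mutual best responses: a cell is a NE iff neither player can gain by unilaterally deviating.
The row player's best responses — vs Y1: X1 (payoff 8); vs Y2: X3 (payoff 7); vs Y3: X2 (payoff 9).
The column player's best responses — vs X1: Y2 (payoff 8); vs X2: Y3 (payoff 9); vs X3: Y3 (payoff 5).
The only mutual best response is (X2, Y3); neither player gains by switching there.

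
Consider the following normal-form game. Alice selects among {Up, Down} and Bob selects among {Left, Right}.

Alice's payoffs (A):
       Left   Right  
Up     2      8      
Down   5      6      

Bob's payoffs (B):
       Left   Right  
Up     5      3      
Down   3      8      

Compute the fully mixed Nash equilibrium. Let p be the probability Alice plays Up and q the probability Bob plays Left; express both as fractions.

p = 5/7, q = 2/5

In a mixed NE each player is indifferent between their pure strategies, so the opponent's mix sets the indifference.
Bob indifferent between Left and Right: p·5 + (1−p)·3 = p·3 + (1−p)·8 ⟹ 3 + 2p = 8 + (-5)p ⟹ p = 5/7.
Alice indifferent between Up and Down: q·2 + (1−q)·8 = q·5 + (1−q)·6 ⟹ 8 + (-6)q = 6 + (-1)q ⟹ q = 2/5.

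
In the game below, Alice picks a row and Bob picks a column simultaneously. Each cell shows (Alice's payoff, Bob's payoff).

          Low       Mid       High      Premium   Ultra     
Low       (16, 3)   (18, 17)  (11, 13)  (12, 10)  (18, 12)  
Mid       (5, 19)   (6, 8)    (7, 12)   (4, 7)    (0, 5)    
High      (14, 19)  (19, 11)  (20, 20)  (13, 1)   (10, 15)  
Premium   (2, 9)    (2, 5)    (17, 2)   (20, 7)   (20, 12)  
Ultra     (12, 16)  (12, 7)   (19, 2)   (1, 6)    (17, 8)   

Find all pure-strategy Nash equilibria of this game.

A profile is a Nash equilibrium when each player is best-responding to the other.
Alice's best responses — vs Low: Low (payoff 16); vs Mid: High (payoff 19); vs High: High (payoff 20); vs Premium: Premium (payoff 20); vs Ultra: Premium (payoff 20).
Bob's best responses — vs Low: Mid (payoff 17); vs Mid: Low (payoff 19); vs High: High (payoff 20); vs Premium: Ultra (payoff 12); vs Ultra: Low (payoff 16).
Mutual best responses occur at (High, High) and (Premium, Ultra); at each, neither player gains by switching.

(High, High) and (Premium, Ultra)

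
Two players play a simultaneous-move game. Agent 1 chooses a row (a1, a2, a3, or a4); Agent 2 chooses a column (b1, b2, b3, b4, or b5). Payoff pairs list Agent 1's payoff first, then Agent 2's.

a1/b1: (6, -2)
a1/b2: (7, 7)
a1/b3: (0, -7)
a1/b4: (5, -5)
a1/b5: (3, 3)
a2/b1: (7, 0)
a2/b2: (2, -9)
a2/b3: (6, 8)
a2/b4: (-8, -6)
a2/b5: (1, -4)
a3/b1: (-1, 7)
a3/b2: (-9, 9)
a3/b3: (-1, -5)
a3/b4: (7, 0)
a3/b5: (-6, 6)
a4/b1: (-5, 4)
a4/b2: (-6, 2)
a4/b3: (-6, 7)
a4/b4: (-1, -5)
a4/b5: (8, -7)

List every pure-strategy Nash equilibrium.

(a1, b2) and (a2, b3)

Check mutual best responses: a cell is a NE iff neither player can gain by unilaterally deviating.
Agent 1's best responses — vs b1: a2 (payoff 7); vs b2: a1 (payoff 7); vs b3: a2 (payoff 6); vs b4: a3 (payoff 7); vs b5: a4 (payoff 8).
Agent 2's best responses — vs a1: b2 (payoff 7); vs a2: b3 (payoff 8); vs a3: b2 (payoff 9); vs a4: b3 (payoff 7).
Mutual best responses occur at (a1, b2) and (a2, b3); at each, neither player gains by switching.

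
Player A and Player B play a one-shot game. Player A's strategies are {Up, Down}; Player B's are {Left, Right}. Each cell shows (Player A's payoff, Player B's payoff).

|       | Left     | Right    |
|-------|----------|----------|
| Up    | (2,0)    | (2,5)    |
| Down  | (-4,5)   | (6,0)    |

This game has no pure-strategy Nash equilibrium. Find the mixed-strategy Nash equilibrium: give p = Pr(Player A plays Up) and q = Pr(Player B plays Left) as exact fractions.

Each player's mixing probability is pinned down by making the *other* player indifferent.
Player B indifferent between Left and Right: p·0 + (1−p)·5 = p·5 + (1−p)·0 ⟹ 5 + (-5)p = 0 + 5p ⟹ p = 1/2.
Player A indifferent between Up and Down: q·2 + (1−q)·2 = q·(-4) + (1−q)·6 ⟹ 2 + 0q = 6 + (-10)q ⟹ q = 2/5.

p = 1/2, q = 2/5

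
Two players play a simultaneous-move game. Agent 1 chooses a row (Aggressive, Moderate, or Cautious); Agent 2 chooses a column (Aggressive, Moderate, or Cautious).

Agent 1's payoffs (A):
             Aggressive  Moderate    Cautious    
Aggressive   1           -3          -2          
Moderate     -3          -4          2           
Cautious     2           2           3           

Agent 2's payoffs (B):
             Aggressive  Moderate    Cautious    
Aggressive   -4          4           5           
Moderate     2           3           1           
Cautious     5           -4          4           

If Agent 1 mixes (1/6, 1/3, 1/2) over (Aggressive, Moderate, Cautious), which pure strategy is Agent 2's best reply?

Agent 2's best reply maximizes expected payoff against the mix.
Aggressive: (1/6)·(-4) + (1/3)·2 + (1/2)·5 = 5/2
Moderate: (1/6)·4 + (1/3)·3 + (1/2)·(-4) = -1/3
Cautious: (1/6)·5 + (1/3)·1 + (1/2)·4 = 19/6
Highest expected payoff is 19/6, from Cautious.

Cautious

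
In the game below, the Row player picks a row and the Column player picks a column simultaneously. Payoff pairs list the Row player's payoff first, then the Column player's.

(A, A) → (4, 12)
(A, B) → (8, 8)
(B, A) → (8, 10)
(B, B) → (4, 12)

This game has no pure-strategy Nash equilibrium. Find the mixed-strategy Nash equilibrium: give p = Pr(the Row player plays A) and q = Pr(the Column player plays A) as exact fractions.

p = 1/3, q = 1/2

In a mixed NE each player is indifferent between their pure strategies, so the opponent's mix sets the indifference.
The Column player indifferent between A and B: p·12 + (1−p)·10 = p·8 + (1−p)·12 ⟹ 10 + 2p = 12 + (-4)p ⟹ p = 1/3.
The Row player indifferent between A and B: q·4 + (1−q)·8 = q·8 + (1−q)·4 ⟹ 8 + (-4)q = 4 + 4q ⟹ q = 1/2.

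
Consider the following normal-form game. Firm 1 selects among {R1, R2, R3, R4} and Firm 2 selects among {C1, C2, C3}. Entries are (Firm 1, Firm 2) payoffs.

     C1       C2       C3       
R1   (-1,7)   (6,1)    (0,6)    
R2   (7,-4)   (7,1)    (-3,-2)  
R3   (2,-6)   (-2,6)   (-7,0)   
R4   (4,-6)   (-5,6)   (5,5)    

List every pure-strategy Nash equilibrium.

(R2, C2)

Find each player's best response to every opponent strategy; NE are the intersections.
Firm 1's best responses — vs C1: R2 (payoff 7); vs C2: R2 (payoff 7); vs C3: R4 (payoff 5).
Firm 2's best responses — vs R1: C1 (payoff 7); vs R2: C2 (payoff 1); vs R3: C2 (payoff 6); vs R4: C2 (payoff 6).
The only mutual best response is (R2, C2); neither player gains by switching there.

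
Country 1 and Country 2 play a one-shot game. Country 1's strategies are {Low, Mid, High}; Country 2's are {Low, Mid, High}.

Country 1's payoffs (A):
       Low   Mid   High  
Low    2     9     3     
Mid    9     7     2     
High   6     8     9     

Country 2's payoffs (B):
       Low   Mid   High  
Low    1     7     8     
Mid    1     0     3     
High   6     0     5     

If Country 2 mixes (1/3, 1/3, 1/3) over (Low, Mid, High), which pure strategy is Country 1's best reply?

Country 1's best reply maximizes expected payoff against the mix.
Low: (1/3)·2 + (1/3)·9 + (1/3)·3 = 14/3
Mid: (1/3)·9 + (1/3)·7 + (1/3)·2 = 6
High: (1/3)·6 + (1/3)·8 + (1/3)·9 = 23/3
Highest expected payoff is 23/3, from High.

High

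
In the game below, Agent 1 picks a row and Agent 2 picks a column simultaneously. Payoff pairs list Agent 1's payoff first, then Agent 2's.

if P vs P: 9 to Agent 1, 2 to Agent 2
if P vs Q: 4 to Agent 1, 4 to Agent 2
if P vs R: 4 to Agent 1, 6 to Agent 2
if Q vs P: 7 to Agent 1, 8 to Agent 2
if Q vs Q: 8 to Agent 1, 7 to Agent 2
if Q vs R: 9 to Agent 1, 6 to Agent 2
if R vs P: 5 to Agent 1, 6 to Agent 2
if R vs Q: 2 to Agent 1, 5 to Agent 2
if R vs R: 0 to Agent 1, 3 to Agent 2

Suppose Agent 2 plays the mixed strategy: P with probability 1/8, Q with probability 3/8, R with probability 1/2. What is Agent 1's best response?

Agent 1's best reply maximizes expected payoff against the mix.
P: (1/8)·9 + (3/8)·4 + (1/2)·4 = 37/8
Q: (1/8)·7 + (3/8)·8 + (1/2)·9 = 67/8
R: (1/8)·5 + (3/8)·2 + (1/2)·0 = 11/8
Highest expected payoff is 67/8, from Q.

Q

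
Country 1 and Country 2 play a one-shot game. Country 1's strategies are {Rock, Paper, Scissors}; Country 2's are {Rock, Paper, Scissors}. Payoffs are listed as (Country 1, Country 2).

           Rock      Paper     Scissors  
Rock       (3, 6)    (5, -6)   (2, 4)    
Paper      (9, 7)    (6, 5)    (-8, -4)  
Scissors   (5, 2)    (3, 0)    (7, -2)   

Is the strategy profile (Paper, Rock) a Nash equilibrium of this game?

Holding Country 2 at Rock: Country 1 gets 9 from Paper, versus 3 from Rock, 5 from Scissors. No profitable deviation for Country 1.
Holding Country 1 at Paper: Country 2 gets 7 from Rock, versus 5 from Paper, -4 from Scissors. No profitable deviation for Country 2 either.

Yes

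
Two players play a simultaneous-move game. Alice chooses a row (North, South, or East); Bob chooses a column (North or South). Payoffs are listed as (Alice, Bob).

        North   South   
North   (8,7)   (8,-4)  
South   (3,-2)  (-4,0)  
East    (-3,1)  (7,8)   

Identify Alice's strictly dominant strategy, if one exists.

A strategy is strictly dominant if it gives Alice a strictly higher payoff than every other strategy, against every choice by the opponent.
North strictly dominates: vs North: 8 > each of {3, -3}; vs South: 8 > each of {-4, 7}.

North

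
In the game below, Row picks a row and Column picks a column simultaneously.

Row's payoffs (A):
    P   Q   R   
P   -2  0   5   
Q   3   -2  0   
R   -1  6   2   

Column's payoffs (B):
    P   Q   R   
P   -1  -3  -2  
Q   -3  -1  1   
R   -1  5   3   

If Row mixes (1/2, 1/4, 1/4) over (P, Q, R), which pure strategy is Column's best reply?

R

Compute Column's expected payoff from each pure strategy against the given mix.
P: (1/2)·(-1) + (1/4)·(-3) + (1/4)·(-1) = -3/2
Q: (1/2)·(-3) + (1/4)·(-1) + (1/4)·5 = -1/2
R: (1/2)·(-2) + (1/4)·1 + (1/4)·3 = 0
Highest expected payoff is 0, from R.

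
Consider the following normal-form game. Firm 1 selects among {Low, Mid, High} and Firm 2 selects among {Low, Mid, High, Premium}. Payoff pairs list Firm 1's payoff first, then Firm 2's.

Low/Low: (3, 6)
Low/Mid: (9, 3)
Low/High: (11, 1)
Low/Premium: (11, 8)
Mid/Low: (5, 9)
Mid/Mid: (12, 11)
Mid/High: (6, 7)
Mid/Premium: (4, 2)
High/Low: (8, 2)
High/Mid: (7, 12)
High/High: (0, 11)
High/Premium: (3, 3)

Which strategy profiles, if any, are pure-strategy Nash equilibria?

Find each player's best response to every opponent strategy; NE are the intersections.
Firm 1's best responses — vs Low: High (payoff 8); vs Mid: Mid (payoff 12); vs High: Low (payoff 11); vs Premium: Low (payoff 11).
Firm 2's best responses — vs Low: Premium (payoff 8); vs Mid: Mid (payoff 11); vs High: Mid (payoff 12).
Mutual best responses occur at (Low, Premium) and (Mid, Mid); at each, neither player gains by switching.

(Low, Premium) and (Mid, Mid)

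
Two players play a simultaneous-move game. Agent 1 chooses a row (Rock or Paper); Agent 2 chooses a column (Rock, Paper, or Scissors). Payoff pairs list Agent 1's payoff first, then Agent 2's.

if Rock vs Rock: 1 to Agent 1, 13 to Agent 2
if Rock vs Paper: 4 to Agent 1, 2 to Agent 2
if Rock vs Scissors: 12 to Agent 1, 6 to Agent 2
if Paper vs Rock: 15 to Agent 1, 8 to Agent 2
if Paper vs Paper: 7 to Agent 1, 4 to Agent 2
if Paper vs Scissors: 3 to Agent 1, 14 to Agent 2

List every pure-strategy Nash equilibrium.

A profile is a Nash equilibrium when each player is best-responding to the other.
Agent 1's best responses — vs Rock: Paper (payoff 15); vs Paper: Paper (payoff 7); vs Scissors: Rock (payoff 12).
Agent 2's best responses — vs Rock: Rock (payoff 13); vs Paper: Scissors (payoff 14).
No cell has both players best-responding. For instance, Agent 1's best reply to Rock is Paper, but against Paper Agent 2 prefers Scissors over Rock.

None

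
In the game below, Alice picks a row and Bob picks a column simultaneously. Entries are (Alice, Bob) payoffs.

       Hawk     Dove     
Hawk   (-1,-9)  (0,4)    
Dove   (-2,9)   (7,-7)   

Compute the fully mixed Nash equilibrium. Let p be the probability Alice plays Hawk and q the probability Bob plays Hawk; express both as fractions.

p = 16/29, q = 7/8

In a mixed NE each player is indifferent between their pure strategies, so the opponent's mix sets the indifference.
Bob indifferent between Hawk and Dove: p·(-9) + (1−p)·9 = p·4 + (1−p)·(-7) ⟹ 9 + (-18)p = (-7) + 11p ⟹ p = 16/29.
Alice indifferent between Hawk and Dove: q·(-1) + (1−q)·0 = q·(-2) + (1−q)·7 ⟹ 0 + (-1)q = 7 + (-9)q ⟹ q = 7/8.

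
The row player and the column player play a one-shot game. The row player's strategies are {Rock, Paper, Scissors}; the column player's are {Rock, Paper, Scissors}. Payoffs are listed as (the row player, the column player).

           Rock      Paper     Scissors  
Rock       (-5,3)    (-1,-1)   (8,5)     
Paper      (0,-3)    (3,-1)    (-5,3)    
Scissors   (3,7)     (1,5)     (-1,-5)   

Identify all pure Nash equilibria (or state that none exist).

A profile is a Nash equilibrium when each player is best-responding to the other.
The row player's best responses — vs Rock: Scissors (payoff 3); vs Paper: Paper (payoff 3); vs Scissors: Rock (payoff 8).
The column player's best responses — vs Rock: Scissors (payoff 5); vs Paper: Scissors (payoff 3); vs Scissors: Rock (payoff 7).
Mutual best responses occur at (Rock, Scissors) and (Scissors, Rock); at each, neither player gains by switching.

(Rock, Scissors) and (Scissors, Rock)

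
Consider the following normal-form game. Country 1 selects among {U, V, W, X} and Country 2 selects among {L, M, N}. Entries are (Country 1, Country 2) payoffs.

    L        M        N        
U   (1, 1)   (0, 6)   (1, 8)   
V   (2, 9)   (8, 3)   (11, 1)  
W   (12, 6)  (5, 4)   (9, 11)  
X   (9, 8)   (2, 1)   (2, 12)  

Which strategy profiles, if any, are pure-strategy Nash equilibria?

No pure-strategy Nash equilibrium

Find each player's best response to every opponent strategy; NE are the intersections.
Country 1's best responses — vs L: W (payoff 12); vs M: V (payoff 8); vs N: V (payoff 11).
Country 2's best responses — vs U: N (payoff 8); vs V: L (payoff 9); vs W: N (payoff 11); vs X: N (payoff 12).
No cell has both players best-responding. For instance, Country 1's best reply to L is W, but against W Country 2 prefers N over L.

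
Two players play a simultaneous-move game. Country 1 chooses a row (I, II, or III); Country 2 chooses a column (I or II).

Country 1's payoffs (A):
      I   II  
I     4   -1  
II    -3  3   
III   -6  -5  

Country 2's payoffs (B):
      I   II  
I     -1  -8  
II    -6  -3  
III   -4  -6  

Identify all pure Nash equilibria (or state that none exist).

(I, I) and (II, II)

A profile is a Nash equilibrium when each player is best-responding to the other.
Country 1's best responses — vs I: I (payoff 4); vs II: II (payoff 3).
Country 2's best responses — vs I: I (payoff -1); vs II: II (payoff -3); vs III: I (payoff -4).
Mutual best responses occur at (I, I) and (II, II); at each, neither player gains by switching.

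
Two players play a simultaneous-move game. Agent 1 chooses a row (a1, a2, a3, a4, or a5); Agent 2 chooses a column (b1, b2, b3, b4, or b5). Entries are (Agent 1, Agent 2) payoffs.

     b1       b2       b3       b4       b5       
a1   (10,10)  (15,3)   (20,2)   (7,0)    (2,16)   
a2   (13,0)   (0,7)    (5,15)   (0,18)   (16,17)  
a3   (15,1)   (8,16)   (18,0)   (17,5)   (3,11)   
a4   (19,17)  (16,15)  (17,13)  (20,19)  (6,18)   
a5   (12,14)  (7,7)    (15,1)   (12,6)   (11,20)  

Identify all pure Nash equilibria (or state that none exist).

(a4, b4)

A profile is a Nash equilibrium when each player is best-responding to the other.
Agent 1's best responses — vs b1: a4 (payoff 19); vs b2: a4 (payoff 16); vs b3: a1 (payoff 20); vs b4: a4 (payoff 20); vs b5: a2 (payoff 16).
Agent 2's best responses — vs a1: b5 (payoff 16); vs a2: b4 (payoff 18); vs a3: b2 (payoff 16); vs a4: b4 (payoff 19); vs a5: b5 (payoff 20).
The only mutual best response is (a4, b4); neither player gains by switching there.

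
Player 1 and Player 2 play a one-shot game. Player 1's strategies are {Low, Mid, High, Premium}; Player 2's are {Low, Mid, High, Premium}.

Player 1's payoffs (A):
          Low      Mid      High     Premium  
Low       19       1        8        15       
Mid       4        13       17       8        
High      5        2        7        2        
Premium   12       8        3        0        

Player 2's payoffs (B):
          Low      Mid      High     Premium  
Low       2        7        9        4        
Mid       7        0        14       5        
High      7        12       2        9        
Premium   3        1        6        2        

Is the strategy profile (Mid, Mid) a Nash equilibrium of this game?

Holding Player 2 at Mid: Player 1 gets 13 from Mid, versus 1 from Low, 2 from High, 8 from Premium. No profitable deviation for Player 1.
Holding Player 1 at Mid: Player 2 gets 0 from Mid but could get 14 by switching to High. Player 2 has a profitable deviation.

No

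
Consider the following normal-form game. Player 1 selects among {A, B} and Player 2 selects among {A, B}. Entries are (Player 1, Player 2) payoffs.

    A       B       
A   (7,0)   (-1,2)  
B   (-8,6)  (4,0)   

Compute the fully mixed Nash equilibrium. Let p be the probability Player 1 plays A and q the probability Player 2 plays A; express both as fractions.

Each player's mixing probability is pinned down by making the *other* player indifferent.
Player 2 indifferent between A and B: p·0 + (1−p)·6 = p·2 + (1−p)·0 ⟹ 6 + (-6)p = 0 + 2p ⟹ p = 3/4.
Player 1 indifferent between A and B: q·7 + (1−q)·(-1) = q·(-8) + (1−q)·4 ⟹ (-1) + 8q = 4 + (-12)q ⟹ q = 1/4.

p = 3/4, q = 1/4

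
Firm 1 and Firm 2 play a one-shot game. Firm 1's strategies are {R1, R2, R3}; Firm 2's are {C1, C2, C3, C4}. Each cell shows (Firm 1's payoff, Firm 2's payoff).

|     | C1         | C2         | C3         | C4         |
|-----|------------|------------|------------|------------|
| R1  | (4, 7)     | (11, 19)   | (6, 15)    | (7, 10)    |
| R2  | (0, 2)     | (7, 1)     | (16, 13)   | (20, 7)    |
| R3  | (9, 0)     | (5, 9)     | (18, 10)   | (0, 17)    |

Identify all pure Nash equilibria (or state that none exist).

(R1, C2)

A profile is a Nash equilibrium when each player is best-responding to the other.
Firm 1's best responses — vs C1: R3 (payoff 9); vs C2: R1 (payoff 11); vs C3: R3 (payoff 18); vs C4: R2 (payoff 20).
Firm 2's best responses — vs R1: C2 (payoff 19); vs R2: C3 (payoff 13); vs R3: C4 (payoff 17).
The only mutual best response is (R1, C2); neither player gains by switching there.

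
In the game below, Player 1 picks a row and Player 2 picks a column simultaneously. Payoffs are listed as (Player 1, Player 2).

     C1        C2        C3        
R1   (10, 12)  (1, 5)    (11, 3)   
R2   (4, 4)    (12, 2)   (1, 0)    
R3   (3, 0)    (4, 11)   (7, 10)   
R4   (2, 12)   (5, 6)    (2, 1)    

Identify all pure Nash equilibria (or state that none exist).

Check mutual best responses: a cell is a NE iff neither player can gain by unilaterally deviating.
Player 1's best responses — vs C1: R1 (payoff 10); vs C2: R2 (payoff 12); vs C3: R1 (payoff 11).
Player 2's best responses — vs R1: C1 (payoff 12); vs R2: C1 (payoff 4); vs R3: C2 (payoff 11); vs R4: C1 (payoff 12).
The only mutual best response is (R1, C1); neither player gains by switching there.

(R1, C1)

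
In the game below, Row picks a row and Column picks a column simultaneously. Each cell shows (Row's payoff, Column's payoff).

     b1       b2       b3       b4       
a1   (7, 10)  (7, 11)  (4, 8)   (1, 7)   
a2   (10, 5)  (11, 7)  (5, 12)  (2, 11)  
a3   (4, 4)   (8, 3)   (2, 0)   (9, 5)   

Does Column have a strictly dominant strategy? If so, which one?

None

A strategy is strictly dominant if it gives Column a strictly higher payoff than every other strategy, against every choice by the opponent.
b1 is not dominant: against a1, b2 gives 11 > 10.
b2 is not dominant: against a2, b3 gives 12 > 7.
b3 is not dominant: against a1, b1 gives 10 > 8.
b4 is not dominant: against a1, b1 gives 10 > 7.
No single strategy is best against every opponent action.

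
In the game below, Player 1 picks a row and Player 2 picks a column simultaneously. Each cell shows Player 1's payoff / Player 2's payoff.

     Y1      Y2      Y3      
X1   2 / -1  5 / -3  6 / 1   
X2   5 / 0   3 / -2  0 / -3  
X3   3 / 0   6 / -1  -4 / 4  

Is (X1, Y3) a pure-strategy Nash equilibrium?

Yes

Holding Player 2 at Y3: Player 1 gets 6 from X1, versus 0 from X2, -4 from X3. No profitable deviation for Player 1.
Holding Player 1 at X1: Player 2 gets 1 from Y3, versus -1 from Y1, -3 from Y2. No profitable deviation for Player 2 either.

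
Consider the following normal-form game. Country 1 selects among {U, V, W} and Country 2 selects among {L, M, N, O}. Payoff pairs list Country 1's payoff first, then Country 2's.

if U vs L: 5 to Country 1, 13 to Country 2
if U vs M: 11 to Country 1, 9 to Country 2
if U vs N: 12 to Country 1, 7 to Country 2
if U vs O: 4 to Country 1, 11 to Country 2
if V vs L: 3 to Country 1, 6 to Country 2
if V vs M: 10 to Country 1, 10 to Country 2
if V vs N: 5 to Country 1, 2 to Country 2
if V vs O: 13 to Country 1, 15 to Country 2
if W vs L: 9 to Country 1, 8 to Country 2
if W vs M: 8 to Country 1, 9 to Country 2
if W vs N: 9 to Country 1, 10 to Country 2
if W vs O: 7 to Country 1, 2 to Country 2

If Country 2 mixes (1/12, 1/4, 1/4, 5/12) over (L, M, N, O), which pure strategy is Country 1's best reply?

V

Compute Country 1's expected payoff from each pure strategy against the given mix.
U: (1/12)·5 + (1/4)·11 + (1/4)·12 + (5/12)·4 = 47/6
V: (1/12)·3 + (1/4)·10 + (1/4)·5 + (5/12)·13 = 113/12
W: (1/12)·9 + (1/4)·8 + (1/4)·9 + (5/12)·7 = 95/12
Highest expected payoff is 113/12, from V.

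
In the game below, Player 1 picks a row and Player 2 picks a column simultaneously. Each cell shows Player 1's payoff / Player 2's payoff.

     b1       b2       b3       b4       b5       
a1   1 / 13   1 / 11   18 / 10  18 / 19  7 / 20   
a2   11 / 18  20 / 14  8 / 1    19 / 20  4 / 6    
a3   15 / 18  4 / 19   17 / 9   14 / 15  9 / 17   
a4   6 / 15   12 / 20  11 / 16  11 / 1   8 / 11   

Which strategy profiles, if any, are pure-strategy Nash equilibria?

A profile is a Nash equilibrium when each player is best-responding to the other.
Player 1's best responses — vs b1: a3 (payoff 15); vs b2: a2 (payoff 20); vs b3: a1 (payoff 18); vs b4: a2 (payoff 19); vs b5: a3 (payoff 9).
Player 2's best responses — vs a1: b5 (payoff 20); vs a2: b4 (payoff 20); vs a3: b2 (payoff 19); vs a4: b2 (payoff 20).
The only mutual best response is (a2, b4); neither player gains by switching there.

(a2, b4)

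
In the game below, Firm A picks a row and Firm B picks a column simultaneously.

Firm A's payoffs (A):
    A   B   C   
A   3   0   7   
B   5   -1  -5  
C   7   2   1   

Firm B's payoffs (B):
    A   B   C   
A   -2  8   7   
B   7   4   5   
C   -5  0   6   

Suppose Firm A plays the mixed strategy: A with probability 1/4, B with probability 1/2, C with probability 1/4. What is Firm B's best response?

C

Compute Firm B's expected payoff from each pure strategy against the given mix.
A: (1/4)·(-2) + (1/2)·7 + (1/4)·(-5) = 7/4
B: (1/4)·8 + (1/2)·4 + (1/4)·0 = 4
C: (1/4)·7 + (1/2)·5 + (1/4)·6 = 23/4
Highest expected payoff is 23/4, from C.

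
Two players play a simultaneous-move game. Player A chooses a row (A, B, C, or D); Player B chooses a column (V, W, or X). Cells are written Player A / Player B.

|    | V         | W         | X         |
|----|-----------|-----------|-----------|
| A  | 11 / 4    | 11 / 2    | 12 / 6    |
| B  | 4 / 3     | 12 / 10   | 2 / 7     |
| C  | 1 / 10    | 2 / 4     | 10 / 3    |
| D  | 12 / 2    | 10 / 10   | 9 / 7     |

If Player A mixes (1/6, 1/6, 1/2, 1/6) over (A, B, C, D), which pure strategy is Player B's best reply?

V

Compute Player B's expected payoff from each pure strategy against the given mix.
V: (1/6)·4 + (1/6)·3 + (1/2)·10 + (1/6)·2 = 13/2
W: (1/6)·2 + (1/6)·10 + (1/2)·4 + (1/6)·10 = 17/3
X: (1/6)·6 + (1/6)·7 + (1/2)·3 + (1/6)·7 = 29/6
Highest expected payoff is 13/2, from V.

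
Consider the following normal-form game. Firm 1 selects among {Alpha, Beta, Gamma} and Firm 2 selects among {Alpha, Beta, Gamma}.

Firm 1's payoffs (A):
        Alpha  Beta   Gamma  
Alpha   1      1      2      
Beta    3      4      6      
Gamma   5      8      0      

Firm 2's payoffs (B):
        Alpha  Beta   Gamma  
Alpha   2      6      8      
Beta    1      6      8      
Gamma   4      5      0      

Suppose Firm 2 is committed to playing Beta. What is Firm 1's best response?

Gamma

With Firm 2 fixed at Beta, Firm 1's payoffs are: Alpha → 1, Beta → 4, Gamma → 8.
The maximum is 8, achieved by Gamma.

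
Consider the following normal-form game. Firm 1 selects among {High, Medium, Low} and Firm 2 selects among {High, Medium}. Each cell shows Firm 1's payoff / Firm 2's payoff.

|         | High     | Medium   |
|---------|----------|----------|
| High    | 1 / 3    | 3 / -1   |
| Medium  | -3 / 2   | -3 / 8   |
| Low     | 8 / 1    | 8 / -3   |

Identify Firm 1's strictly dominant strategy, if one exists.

Low

A strategy is strictly dominant if it gives Firm 1 a strictly higher payoff than every other strategy, against every choice by the opponent.
Low strictly dominates: vs High: 8 > each of {1, -3}; vs Medium: 8 > each of {3, -3}.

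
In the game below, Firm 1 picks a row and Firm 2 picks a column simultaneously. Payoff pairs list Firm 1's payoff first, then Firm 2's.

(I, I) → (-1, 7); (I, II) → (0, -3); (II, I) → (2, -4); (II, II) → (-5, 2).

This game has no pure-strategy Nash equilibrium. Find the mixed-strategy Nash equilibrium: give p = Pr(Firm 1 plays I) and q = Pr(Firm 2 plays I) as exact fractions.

p = 3/8, q = 5/8

In a mixed NE each player is indifferent between their pure strategies, so the opponent's mix sets the indifference.
Firm 2 indifferent between I and II: p·7 + (1−p)·(-4) = p·(-3) + (1−p)·2 ⟹ (-4) + 11p = 2 + (-5)p ⟹ p = 3/8.
Firm 1 indifferent between I and II: q·(-1) + (1−q)·0 = q·2 + (1−q)·(-5) ⟹ 0 + (-1)q = (-5) + 7q ⟹ q = 5/8.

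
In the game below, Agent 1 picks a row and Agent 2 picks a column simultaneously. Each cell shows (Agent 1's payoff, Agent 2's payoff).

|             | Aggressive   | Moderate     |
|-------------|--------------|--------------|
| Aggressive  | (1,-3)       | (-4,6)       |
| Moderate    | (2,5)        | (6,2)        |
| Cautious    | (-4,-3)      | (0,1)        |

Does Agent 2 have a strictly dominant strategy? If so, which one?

Check whether one of Agent 2's strategies beats all alternatives regardless of what the opponent does.
Aggressive is not dominant: against Aggressive, Moderate gives 6 > -3.
Moderate is not dominant: against Moderate, Aggressive gives 5 > 2.
No single strategy is best against every opponent action.

None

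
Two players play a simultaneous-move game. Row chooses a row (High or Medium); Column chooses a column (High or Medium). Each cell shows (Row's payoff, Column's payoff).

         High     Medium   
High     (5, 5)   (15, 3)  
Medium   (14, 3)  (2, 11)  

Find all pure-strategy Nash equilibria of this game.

Check mutual best responses: a cell is a NE iff neither player can gain by unilaterally deviating.
Row's best responses — vs High: Medium (payoff 14); vs Medium: High (payoff 15).
Column's best responses — vs High: High (payoff 5); vs Medium: Medium (payoff 11).
No cell has both players best-responding. For instance, Row's best reply to High is Medium, but against Medium Column prefers Medium over High.

No pure-strategy Nash equilibrium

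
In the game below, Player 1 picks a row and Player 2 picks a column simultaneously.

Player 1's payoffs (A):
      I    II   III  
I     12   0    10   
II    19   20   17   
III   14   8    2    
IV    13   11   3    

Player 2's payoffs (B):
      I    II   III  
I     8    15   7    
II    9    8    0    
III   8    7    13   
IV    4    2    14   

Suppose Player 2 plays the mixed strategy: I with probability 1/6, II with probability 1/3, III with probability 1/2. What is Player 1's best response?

II

Compute Player 1's expected payoff from each pure strategy against the given mix.
I: (1/6)·12 + (1/3)·0 + (1/2)·10 = 7
II: (1/6)·19 + (1/3)·20 + (1/2)·17 = 55/3
III: (1/6)·14 + (1/3)·8 + (1/2)·2 = 6
IV: (1/6)·13 + (1/3)·11 + (1/2)·3 = 22/3
Highest expected payoff is 55/3, from II.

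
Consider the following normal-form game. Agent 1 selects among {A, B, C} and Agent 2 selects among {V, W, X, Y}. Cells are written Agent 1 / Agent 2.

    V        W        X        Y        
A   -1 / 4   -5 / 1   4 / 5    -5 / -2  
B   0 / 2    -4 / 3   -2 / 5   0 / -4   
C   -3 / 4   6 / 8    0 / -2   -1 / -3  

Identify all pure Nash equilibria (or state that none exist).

(A, X) and (C, W)

A profile is a Nash equilibrium when each player is best-responding to the other.
Agent 1's best responses — vs V: B (payoff 0); vs W: C (payoff 6); vs X: A (payoff 4); vs Y: B (payoff 0).
Agent 2's best responses — vs A: X (payoff 5); vs B: X (payoff 5); vs C: W (payoff 8).
Mutual best responses occur at (A, X) and (C, W); at each, neither player gains by switching.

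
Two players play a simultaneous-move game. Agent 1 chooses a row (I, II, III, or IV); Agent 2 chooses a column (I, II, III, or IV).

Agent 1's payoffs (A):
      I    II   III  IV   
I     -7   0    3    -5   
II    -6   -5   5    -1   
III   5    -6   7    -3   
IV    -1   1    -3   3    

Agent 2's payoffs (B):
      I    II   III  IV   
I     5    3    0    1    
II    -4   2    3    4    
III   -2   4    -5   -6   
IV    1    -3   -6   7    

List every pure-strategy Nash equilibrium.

A profile is a Nash equilibrium when each player is best-responding to the other.
Agent 1's best responses — vs I: III (payoff 5); vs II: IV (payoff 1); vs III: III (payoff 7); vs IV: IV (payoff 3).
Agent 2's best responses — vs I: I (payoff 5); vs II: IV (payoff 4); vs III: II (payoff 4); vs IV: IV (payoff 7).
The only mutual best response is (IV, IV); neither player gains by switching there.

(IV, IV)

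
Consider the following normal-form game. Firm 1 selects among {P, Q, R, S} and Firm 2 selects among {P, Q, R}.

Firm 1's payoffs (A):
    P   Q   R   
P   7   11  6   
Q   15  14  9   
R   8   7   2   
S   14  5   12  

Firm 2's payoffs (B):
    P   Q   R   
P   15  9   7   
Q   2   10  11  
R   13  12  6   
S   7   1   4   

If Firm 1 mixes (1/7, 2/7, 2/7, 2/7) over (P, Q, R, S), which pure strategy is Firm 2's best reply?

Firm 2's best reply maximizes expected payoff against the mix.
P: (1/7)·15 + (2/7)·2 + (2/7)·13 + (2/7)·7 = 59/7
Q: (1/7)·9 + (2/7)·10 + (2/7)·12 + (2/7)·1 = 55/7
R: (1/7)·7 + (2/7)·11 + (2/7)·6 + (2/7)·4 = 7
Highest expected payoff is 59/7, from P.

P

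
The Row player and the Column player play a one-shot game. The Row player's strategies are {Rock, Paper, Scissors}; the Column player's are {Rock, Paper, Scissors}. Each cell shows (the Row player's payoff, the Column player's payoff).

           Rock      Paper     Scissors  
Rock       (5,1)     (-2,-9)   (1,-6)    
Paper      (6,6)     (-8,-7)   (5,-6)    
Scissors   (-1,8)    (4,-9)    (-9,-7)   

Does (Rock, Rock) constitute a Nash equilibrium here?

Holding the Column player at Rock: the Row player gets 5 from Rock but could get 6 by switching to Paper. The Row player has a profitable deviation.

No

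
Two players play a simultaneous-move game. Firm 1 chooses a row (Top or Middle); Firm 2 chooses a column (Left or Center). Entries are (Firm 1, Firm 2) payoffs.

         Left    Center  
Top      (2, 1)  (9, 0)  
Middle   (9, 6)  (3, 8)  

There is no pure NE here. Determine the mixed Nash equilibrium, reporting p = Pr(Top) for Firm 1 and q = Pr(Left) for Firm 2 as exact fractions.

In a mixed NE each player is indifferent between their pure strategies, so the opponent's mix sets the indifference.
Firm 2 indifferent between Left and Center: p·1 + (1−p)·6 = p·0 + (1−p)·8 ⟹ 6 + (-5)p = 8 + (-8)p ⟹ p = 2/3.
Firm 1 indifferent between Top and Middle: q·2 + (1−q)·9 = q·9 + (1−q)·3 ⟹ 9 + (-7)q = 3 + 6q ⟹ q = 6/13.

p = 2/3, q = 6/13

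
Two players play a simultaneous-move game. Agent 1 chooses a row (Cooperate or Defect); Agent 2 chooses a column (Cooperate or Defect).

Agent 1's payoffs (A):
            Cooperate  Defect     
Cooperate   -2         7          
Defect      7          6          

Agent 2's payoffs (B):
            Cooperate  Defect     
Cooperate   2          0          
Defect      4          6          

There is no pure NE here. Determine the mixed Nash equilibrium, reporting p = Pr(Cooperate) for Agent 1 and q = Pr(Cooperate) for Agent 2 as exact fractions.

p = 1/2, q = 1/10

Each player's mixing probability is pinned down by making the *other* player indifferent.
Agent 2 indifferent between Cooperate and Defect: p·2 + (1−p)·4 = p·0 + (1−p)·6 ⟹ 4 + (-2)p = 6 + (-6)p ⟹ p = 1/2.
Agent 1 indifferent between Cooperate and Defect: q·(-2) + (1−q)·7 = q·7 + (1−q)·6 ⟹ 7 + (-9)q = 6 + 1q ⟹ q = 1/10.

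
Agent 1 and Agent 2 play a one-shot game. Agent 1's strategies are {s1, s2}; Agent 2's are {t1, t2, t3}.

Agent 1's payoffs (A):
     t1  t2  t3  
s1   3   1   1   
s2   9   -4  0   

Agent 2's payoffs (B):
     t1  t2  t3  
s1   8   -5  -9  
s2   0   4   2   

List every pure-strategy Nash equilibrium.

No pure-strategy Nash equilibrium

Check mutual best responses: a cell is a NE iff neither player can gain by unilaterally deviating.
Agent 1's best responses — vs t1: s2 (payoff 9); vs t2: s1 (payoff 1); vs t3: s1 (payoff 1).
Agent 2's best responses — vs s1: t1 (payoff 8); vs s2: t2 (payoff 4).
No cell has both players best-responding. For instance, Agent 1's best reply to t1 is s2, but against s2 Agent 2 prefers t2 over t1.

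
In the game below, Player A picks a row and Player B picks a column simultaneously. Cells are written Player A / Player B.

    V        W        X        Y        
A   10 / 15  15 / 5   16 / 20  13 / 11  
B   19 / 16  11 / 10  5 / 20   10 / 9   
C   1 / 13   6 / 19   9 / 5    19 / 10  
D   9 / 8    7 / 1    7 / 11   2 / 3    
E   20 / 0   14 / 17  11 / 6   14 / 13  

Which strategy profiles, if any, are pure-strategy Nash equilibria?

A profile is a Nash equilibrium when each player is best-responding to the other.
Player A's best responses — vs V: E (payoff 20); vs W: A (payoff 15); vs X: A (payoff 16); vs Y: C (payoff 19).
Player B's best responses — vs A: X (payoff 20); vs B: X (payoff 20); vs C: W (payoff 19); vs D: X (payoff 11); vs E: W (payoff 17).
The only mutual best response is (A, X); neither player gains by switching there.

(A, X)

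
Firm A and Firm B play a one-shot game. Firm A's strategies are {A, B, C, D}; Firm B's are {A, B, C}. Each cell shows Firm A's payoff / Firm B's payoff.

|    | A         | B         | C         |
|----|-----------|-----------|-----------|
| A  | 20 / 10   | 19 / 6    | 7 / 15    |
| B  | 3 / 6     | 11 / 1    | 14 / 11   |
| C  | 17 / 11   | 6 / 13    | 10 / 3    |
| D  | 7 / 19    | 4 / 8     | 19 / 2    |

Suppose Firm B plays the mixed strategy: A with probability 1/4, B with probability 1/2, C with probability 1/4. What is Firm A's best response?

Firm A's best reply maximizes expected payoff against the mix.
A: (1/4)·20 + (1/2)·19 + (1/4)·7 = 65/4
B: (1/4)·3 + (1/2)·11 + (1/4)·14 = 39/4
C: (1/4)·17 + (1/2)·6 + (1/4)·10 = 39/4
D: (1/4)·7 + (1/2)·4 + (1/4)·19 = 17/2
Highest expected payoff is 65/4, from A.

A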